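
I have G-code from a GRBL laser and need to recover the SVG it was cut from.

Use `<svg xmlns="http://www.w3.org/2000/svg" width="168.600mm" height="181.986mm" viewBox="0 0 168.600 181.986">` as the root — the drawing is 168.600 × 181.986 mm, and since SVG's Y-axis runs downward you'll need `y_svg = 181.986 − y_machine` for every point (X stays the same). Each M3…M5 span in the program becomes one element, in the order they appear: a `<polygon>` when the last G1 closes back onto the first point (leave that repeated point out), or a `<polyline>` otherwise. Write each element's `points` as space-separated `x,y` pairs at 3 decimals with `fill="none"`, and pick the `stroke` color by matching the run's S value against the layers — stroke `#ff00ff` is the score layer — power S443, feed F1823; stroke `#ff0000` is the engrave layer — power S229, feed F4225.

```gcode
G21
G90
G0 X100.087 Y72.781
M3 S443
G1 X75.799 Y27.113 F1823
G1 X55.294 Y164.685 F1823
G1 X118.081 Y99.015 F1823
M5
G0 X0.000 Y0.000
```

Machine Y-up, SVG Y-down with viewBox height 181.986, so y_svg = 181.986 − y_machine; X carries over. Every run uses S443, so all elements get stroke `#ff00ff` (score).

Run 1: The run is open, so emit a `<polyline>` with points (Y-flipped): 100.087,109.205 75.799,154.873 55.294,17.301 118.081,82.971.

<svg xmlns="http://www.w3.org/2000/svg" width="168.600mm" height="181.986mm" viewBox="0 0 168.600 181.986">
  <polyline points="100.087,109.205 75.799,154.873 55.294,17.301 118.081,82.971" fill="none" stroke="#ff00ff"/>
</svg>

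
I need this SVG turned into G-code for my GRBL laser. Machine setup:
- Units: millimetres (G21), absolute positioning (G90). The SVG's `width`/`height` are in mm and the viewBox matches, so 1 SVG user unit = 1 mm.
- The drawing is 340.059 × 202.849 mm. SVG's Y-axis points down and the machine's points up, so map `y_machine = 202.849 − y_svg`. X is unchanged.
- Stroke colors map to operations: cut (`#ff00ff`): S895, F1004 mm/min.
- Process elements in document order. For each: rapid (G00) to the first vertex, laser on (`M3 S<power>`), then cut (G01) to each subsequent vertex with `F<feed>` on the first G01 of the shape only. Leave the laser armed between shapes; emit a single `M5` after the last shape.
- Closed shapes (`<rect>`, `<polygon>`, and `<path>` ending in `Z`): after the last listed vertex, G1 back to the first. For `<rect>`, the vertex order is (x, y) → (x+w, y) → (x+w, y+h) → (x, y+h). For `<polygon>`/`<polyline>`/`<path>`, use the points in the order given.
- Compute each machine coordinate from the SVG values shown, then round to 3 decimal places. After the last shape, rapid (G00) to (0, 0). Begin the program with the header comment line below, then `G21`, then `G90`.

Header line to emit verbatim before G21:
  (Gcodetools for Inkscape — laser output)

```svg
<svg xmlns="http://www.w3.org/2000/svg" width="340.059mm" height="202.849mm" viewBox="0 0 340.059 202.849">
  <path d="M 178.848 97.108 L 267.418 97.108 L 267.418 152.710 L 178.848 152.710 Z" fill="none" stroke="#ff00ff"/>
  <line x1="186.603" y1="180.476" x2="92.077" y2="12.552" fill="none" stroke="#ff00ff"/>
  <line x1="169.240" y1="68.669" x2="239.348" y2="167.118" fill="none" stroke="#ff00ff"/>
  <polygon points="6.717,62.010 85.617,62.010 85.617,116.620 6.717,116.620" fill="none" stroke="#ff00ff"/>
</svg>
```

(Gcodetools for Inkscape — laser output)
G21
G90
G00 X178.848 Y105.741
M3 S895
G01 X267.418 Y105.741 F1004
G01 X267.418 Y50.139
G01 X178.848 Y50.139
G01 X178.848 Y105.741
G00 X186.603 Y22.373
M3 S895
G01 X92.077 Y190.297 F1004
G00 X169.240 Y134.180
M3 S895
G01 X239.348 Y35.731 F1004
G00 X6.717 Y140.839
M3 S895
G01 X85.617 Y140.839 F1004
G01 X85.617 Y86.229
G01 X6.717 Y86.229
G01 X6.717 Y140.839
M5
G00 X0.000 Y0.000

Since the viewBox matches the mm dimensions, user units are millimetres directly. The only transform is the Y-flip y_m = 202.849 − y_svg.

Shape 1 is a rectangle drawn with `<path>`. Its stroke #ff00ff means cut at S895, F1004. After flipping Y the toolpath is (178.848,105.741) → (267.418,105.741) → (267.418,50.139) → (178.848,50.139) → (178.848,105.741), returning to the start.

Shape 2 is a line segment drawn with `<line>`. Its stroke #ff00ff means cut at S895, F1004. After flipping Y the toolpath is (186.603,22.373) → (92.077,190.297).

Shape 3 is a line segment drawn with `<line>`. Its stroke #ff00ff means cut at S895, F1004. After flipping Y the toolpath is (169.240,134.180) → (239.348,35.731).

Shape 4 is a rectangle drawn with `<polygon>`. Its stroke #ff00ff means cut at S895, F1004. After flipping Y the toolpath is (6.717,140.839) → (85.617,140.839) → (85.617,86.229) → (6.717,86.229) → (6.717,140.839), returning to the start.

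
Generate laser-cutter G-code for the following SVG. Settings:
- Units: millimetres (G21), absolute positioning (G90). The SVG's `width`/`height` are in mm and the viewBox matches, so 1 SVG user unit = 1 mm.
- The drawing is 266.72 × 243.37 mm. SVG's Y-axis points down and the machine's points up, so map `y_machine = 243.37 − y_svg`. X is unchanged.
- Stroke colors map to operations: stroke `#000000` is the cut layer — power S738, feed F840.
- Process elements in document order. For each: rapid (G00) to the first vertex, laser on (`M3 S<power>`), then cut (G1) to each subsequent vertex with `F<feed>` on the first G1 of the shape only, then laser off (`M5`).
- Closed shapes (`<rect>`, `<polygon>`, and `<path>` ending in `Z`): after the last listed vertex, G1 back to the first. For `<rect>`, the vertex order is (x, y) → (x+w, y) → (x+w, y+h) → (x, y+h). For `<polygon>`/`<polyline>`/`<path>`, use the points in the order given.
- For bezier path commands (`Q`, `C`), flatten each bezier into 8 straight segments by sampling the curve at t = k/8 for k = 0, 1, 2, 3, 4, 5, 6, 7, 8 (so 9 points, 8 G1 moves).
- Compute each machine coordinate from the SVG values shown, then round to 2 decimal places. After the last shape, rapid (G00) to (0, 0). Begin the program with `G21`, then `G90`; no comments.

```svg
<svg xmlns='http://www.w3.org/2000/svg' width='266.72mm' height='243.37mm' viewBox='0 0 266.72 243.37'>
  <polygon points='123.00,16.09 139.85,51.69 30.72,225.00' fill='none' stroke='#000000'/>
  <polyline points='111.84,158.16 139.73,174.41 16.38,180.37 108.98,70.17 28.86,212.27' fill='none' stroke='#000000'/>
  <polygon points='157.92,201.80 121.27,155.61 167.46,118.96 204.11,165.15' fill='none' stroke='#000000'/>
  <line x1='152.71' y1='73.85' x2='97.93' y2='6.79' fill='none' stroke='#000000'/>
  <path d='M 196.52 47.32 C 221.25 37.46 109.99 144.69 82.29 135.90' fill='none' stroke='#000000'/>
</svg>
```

G21
G90
G00 X123.00 Y227.28
M3 S738
G1 X139.85 Y191.68 F840
G1 X30.72 Y18.37
G1 X123.00 Y227.28
M5
G00 X111.84 Y85.21
M3 S738
G1 X139.73 Y68.96 F840
G1 X16.38 Y63.00
G1 X108.98 Y173.20
G1 X28.86 Y31.10
M5
G00 X157.92 Y41.57
M3 S738
G1 X121.27 Y87.76 F840
G1 X167.46 Y124.41
G1 X204.11 Y78.22
G1 X157.92 Y41.57
M5
G00 X152.71 Y169.52
M3 S738
G1 X97.93 Y236.58 F840
M5
G00 X196.52 Y196.05
M3 S738
G1 X199.85 Y194.71 F840
G1 X193.00 Y185.13
G1 X178.55 Y170.04
G1 X159.07 Y152.16
G1 X137.13 Y134.23
G1 X115.30 Y118.99
G1 X96.17 Y109.16
G1 X82.29 Y107.47
M5
G00 X0.00 Y0.00

1 u = 1 mm; y_m = 243.37 − y.

[1] `<polygon>` closed polygon, #000000→cut S738 F840: (123.00,227.28) → (139.85,191.68) → (30.72,18.37) → (123.00,227.28) (closed)

[2] `<polyline>` open polyline, #000000→cut S738 F840: (111.84,85.21) → (139.73,68.96) → (16.38,63.00) → (108.98,173.20) → (28.86,31.10)

[3] `<polygon>` regular polygon, #000000→cut S738 F840: (157.92,41.57) → (121.27,87.76) → (167.46,124.41) → (204.11,78.22) → (157.92,41.57) (closed)

[4] `<line>` line segment, #000000→cut S738 F840: (152.71,169.52) → (97.93,236.58)

[5] `<path>` cubic bezier, #000000→cut S738 F840: (196.52,196.05) → (199.85,194.71) → (193.00,185.13) → (178.55,170.04) → (159.07,152.16) → (137.13,134.23) → (115.30,118.99) → (96.17,109.16) → (82.29,107.47)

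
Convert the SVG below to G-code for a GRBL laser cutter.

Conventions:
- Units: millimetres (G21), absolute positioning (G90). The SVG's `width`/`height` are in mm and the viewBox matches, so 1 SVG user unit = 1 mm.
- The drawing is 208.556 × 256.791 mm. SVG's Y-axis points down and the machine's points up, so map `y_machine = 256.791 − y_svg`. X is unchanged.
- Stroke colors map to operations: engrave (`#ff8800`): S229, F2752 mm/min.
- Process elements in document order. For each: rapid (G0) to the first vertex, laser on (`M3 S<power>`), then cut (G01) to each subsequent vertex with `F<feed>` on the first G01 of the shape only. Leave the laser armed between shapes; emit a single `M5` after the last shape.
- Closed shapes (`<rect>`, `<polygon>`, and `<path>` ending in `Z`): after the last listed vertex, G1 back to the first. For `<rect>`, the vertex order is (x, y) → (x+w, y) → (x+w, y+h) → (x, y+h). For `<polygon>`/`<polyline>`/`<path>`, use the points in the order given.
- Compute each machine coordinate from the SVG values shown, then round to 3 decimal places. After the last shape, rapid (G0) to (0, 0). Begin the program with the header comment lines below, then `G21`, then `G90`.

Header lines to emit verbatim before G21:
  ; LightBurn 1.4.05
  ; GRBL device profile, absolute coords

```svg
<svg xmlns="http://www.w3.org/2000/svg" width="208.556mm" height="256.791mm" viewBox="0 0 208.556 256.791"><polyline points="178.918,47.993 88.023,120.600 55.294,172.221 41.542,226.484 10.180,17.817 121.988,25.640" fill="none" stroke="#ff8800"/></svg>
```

viewBox `0 0 208.556 256.791` with mm width/height → 1 unit = 1 mm. Flip: y_m = 256.791 − y_svg.

**Shape 1** — `<polyline>` open polyline, stroke `#ff8800` → engrave (S229, F2752). Machine vertices: (178.918,208.798) → (88.023,136.191) → (55.294,84.570) → (41.542,30.307) → (10.180,238.974) → (121.988,231.151). Open path.

; LightBurn 1.4.05
; GRBL device profile, absolute coords
G21
G90
G0 X178.918 Y208.798
M3 S229
G01 X88.023 Y136.191 F2752
G01 X55.294 Y84.570
G01 X41.542 Y30.307
G01 X10.180 Y238.974
G01 X121.988 Y231.151
M5
G0 X0.000 Y0.000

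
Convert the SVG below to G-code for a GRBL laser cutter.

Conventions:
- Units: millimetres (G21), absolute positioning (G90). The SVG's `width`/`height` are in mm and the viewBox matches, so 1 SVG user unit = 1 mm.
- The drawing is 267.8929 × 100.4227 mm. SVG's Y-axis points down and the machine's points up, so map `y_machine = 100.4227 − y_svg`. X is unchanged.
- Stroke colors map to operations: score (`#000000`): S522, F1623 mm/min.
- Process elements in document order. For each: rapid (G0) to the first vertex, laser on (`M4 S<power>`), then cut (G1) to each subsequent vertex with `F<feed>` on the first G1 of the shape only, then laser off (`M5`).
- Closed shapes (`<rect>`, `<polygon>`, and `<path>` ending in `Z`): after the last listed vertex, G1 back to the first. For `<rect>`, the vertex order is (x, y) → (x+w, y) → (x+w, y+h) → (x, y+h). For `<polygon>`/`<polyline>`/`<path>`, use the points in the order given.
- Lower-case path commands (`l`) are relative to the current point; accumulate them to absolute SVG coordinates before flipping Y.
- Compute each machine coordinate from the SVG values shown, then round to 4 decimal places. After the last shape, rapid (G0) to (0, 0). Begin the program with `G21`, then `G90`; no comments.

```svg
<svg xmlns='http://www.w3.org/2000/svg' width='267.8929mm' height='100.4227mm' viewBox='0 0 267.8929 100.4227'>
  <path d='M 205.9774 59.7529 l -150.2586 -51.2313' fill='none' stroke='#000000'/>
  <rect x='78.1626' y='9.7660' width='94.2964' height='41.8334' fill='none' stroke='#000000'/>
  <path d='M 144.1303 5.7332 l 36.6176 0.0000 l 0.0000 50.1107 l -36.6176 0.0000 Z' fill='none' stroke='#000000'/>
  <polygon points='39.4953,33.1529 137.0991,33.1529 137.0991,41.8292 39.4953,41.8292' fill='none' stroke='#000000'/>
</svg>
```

G21
G90
G0 X205.9774 Y40.6698
M4 S522
G1 X55.7188 Y91.9011 F1623
M5
G0 X78.1626 Y90.6567
M4 S522
G1 X172.4590 Y90.6567 F1623
G1 X172.4590 Y48.8233
G1 X78.1626 Y48.8233
G1 X78.1626 Y90.6567
M5
G0 X144.1303 Y94.6895
M4 S522
G1 X180.7479 Y94.6895 F1623
G1 X180.7479 Y44.5788
G1 X144.1303 Y44.5788
G1 X144.1303 Y94.6895
M5
G0 X39.4953 Y67.2698
M4 S522
G1 X137.0991 Y67.2698 F1623
G1 X137.0991 Y58.5935
G1 X39.4953 Y58.5935
G1 X39.4953 Y67.2698
M5
G0 X0.0000 Y0.0000

1 u = 1 mm; y_m = 100.4227 − y.

[1] `<path>` line segment, #000000→score S522 F1623: (205.9774,40.6698) → (55.7188,91.9011)

[2] `<rect>` rectangle, #000000→score S522 F1623: (78.1626,90.6567) → (172.4590,90.6567) → (172.4590,48.8233) → (78.1626,48.8233) → (78.1626,90.6567) (closed)

[3] `<path>` rectangle, #000000→score S522 F1623: (144.1303,94.6895) → (180.7479,94.6895) → (180.7479,44.5788) → (144.1303,44.5788) → (144.1303,94.6895) (closed)

[4] `<polygon>` rectangle, #000000→score S522 F1623: (39.4953,67.2698) → (137.0991,67.2698) → (137.0991,58.5935) → (39.4953,58.5935) → (39.4953,67.2698) (closed)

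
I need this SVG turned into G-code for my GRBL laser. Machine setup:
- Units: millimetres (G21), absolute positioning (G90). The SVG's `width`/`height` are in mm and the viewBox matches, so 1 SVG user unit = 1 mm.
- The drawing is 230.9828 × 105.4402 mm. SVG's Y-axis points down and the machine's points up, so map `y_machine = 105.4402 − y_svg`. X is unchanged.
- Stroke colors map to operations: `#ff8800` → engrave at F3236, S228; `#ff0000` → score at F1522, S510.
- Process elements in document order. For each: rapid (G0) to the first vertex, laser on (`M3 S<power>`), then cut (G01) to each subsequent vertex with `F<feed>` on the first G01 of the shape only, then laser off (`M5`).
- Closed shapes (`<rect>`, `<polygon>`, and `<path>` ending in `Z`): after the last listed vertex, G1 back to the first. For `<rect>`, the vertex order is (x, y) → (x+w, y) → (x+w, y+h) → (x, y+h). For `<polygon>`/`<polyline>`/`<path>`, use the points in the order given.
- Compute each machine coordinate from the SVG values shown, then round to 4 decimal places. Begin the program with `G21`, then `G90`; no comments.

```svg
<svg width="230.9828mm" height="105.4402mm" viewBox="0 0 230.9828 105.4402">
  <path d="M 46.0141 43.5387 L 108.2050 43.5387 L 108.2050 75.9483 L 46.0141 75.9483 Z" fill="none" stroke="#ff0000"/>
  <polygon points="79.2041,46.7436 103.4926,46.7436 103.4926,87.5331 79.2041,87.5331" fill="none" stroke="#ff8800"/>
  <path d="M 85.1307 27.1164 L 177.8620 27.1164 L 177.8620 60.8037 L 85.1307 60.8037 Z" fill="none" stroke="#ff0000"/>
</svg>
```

1 u = 1 mm; y_m = 105.4402 − y.

[1] `<path>` rectangle, #ff0000→score S510 F1522: (46.0141,61.9015) → (108.2050,61.9015) → (108.2050,29.4919) → (46.0141,29.4919) → (46.0141,61.9015) (closed)

[2] `<polygon>` rectangle, #ff8800→engrave S228 F3236: (79.2041,58.6966) → (103.4926,58.6966) → (103.4926,17.9071) → (79.2041,17.9071) → (79.2041,58.6966) (closed)

[3] `<path>` rectangle, #ff0000→score S510 F1522: (85.1307,78.3238) → (177.8620,78.3238) → (177.8620,44.6365) → (85.1307,44.6365) → (85.1307,78.3238) (closed)

G21
G90
G0 X46.0141 Y61.9015
M3 S510
G01 X108.2050 Y61.9015 F1522
G01 X108.2050 Y29.4919
G01 X46.0141 Y29.4919
G01 X46.0141 Y61.9015
M5
G0 X79.2041 Y58.6966
M3 S228
G01 X103.4926 Y58.6966 F3236
G01 X103.4926 Y17.9071
G01 X79.2041 Y17.9071
G01 X79.2041 Y58.6966
M5
G0 X85.1307 Y78.3238
M3 S510
G01 X177.8620 Y78.3238 F1522
G01 X177.8620 Y44.6365
G01 X85.1307 Y44.6365
G01 X85.1307 Y78.3238
M5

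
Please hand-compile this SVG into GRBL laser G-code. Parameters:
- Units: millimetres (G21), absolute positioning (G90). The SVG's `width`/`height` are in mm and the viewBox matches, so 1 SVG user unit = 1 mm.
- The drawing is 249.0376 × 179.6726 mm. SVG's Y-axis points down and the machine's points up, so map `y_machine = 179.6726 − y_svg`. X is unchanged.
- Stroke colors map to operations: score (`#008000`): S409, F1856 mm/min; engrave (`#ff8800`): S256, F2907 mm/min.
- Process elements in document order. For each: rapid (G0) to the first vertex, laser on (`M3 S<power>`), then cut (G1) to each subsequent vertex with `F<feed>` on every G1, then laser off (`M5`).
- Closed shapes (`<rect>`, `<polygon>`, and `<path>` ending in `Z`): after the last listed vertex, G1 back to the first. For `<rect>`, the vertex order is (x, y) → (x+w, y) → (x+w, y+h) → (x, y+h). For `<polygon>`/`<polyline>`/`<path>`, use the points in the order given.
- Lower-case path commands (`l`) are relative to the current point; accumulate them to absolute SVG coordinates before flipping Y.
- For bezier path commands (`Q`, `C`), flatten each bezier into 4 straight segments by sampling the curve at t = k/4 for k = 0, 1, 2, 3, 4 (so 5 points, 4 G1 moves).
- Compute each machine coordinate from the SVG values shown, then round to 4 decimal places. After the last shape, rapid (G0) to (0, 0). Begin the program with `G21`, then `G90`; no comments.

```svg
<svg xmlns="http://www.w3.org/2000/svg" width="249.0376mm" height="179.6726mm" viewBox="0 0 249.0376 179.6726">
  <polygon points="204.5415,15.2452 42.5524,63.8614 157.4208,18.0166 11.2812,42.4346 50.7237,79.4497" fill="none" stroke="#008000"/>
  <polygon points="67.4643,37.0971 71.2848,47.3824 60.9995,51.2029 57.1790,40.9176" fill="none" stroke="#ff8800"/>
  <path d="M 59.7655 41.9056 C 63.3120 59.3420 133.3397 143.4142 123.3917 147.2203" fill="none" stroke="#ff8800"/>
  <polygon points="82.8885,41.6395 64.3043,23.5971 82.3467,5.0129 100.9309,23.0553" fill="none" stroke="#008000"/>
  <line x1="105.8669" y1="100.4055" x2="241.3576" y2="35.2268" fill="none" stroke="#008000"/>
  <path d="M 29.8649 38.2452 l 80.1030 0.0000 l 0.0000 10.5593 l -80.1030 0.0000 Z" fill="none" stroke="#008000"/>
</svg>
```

Since the viewBox matches the mm dimensions, user units are millimetres directly. The only transform is the Y-flip y_m = 179.6726 − y_svg.

Shape 1 is a closed polygon drawn with `<polygon>`. Its stroke #008000 means score at S409, F1856. After flipping Y the toolpath is (204.5415,164.4274) → (42.5524,115.8112) → (157.4208,161.6560) → (11.2812,137.2380) → (50.7237,100.2229) → (204.5415,164.4274), returning to the start.

Shape 2 is a regular polygon drawn with `<polygon>`. Its stroke #ff8800 means engrave at S256, F2907. After flipping Y the toolpath is (67.4643,142.5755) → (71.2848,132.2902) → (60.9995,128.4697) → (57.1790,138.7550) → (67.4643,142.5755), returning to the start.

Shape 3 is a cubic bezier drawn with `<path>`. Its stroke #ff8800 means engrave at S256, F2907. After flipping Y the toolpath is (59.7655,137.7670) → (72.6022,114.4908) → (96.6390,79.9983) → (118.1456,48.0614) → (123.3917,32.4523).

Shape 4 is a regular polygon drawn with `<polygon>`. Its stroke #008000 means score at S409, F1856. After flipping Y the toolpath is (82.8885,138.0331) → (64.3043,156.0755) → (82.3467,174.6597) → (100.9309,156.6173) → (82.8885,138.0331), returning to the start.

Shape 5 is a line segment drawn with `<line>`. Its stroke #008000 means score at S409, F1856. After flipping Y the toolpath is (105.8669,79.2671) → (241.3576,144.4458).

Shape 6 is a rectangle drawn with `<path>`. Its stroke #008000 means score at S409, F1856. After flipping Y the toolpath is (29.8649,141.4274) → (109.9679,141.4274) → (109.9679,130.8681) → (29.8649,130.8681) → (29.8649,141.4274), returning to the start.

G21
G90
G0 X204.5415 Y164.4274
M3 S409
G1 X42.5524 Y115.8112 F1856
G1 X157.4208 Y161.6560 F1856
G1 X11.2812 Y137.2380 F1856
G1 X50.7237 Y100.2229 F1856
G1 X204.5415 Y164.4274 F1856
M5
G0 X67.4643 Y142.5755
M3 S256
G1 X71.2848 Y132.2902 F2907
G1 X60.9995 Y128.4697 F2907
G1 X57.1790 Y138.7550 F2907
G1 X67.4643 Y142.5755 F2907
M5
G0 X59.7655 Y137.7670
M3 S256
G1 X72.6022 Y114.4908 F2907
G1 X96.6390 Y79.9983 F2907
G1 X118.1456 Y48.0614 F2907
G1 X123.3917 Y32.4523 F2907
M5
G0 X82.8885 Y138.0331
M3 S409
G1 X64.3043 Y156.0755 F1856
G1 X82.3467 Y174.6597 F1856
G1 X100.9309 Y156.6173 F1856
G1 X82.8885 Y138.0331 F1856
M5
G0 X105.8669 Y79.2671
M3 S409
G1 X241.3576 Y144.4458 F1856
M5
G0 X29.8649 Y141.4274
M3 S409
G1 X109.9679 Y141.4274 F1856
G1 X109.9679 Y130.8681 F1856
G1 X29.8649 Y130.8681 F1856
G1 X29.8649 Y141.4274 F1856
M5
G0 X0.0000 Y0.0000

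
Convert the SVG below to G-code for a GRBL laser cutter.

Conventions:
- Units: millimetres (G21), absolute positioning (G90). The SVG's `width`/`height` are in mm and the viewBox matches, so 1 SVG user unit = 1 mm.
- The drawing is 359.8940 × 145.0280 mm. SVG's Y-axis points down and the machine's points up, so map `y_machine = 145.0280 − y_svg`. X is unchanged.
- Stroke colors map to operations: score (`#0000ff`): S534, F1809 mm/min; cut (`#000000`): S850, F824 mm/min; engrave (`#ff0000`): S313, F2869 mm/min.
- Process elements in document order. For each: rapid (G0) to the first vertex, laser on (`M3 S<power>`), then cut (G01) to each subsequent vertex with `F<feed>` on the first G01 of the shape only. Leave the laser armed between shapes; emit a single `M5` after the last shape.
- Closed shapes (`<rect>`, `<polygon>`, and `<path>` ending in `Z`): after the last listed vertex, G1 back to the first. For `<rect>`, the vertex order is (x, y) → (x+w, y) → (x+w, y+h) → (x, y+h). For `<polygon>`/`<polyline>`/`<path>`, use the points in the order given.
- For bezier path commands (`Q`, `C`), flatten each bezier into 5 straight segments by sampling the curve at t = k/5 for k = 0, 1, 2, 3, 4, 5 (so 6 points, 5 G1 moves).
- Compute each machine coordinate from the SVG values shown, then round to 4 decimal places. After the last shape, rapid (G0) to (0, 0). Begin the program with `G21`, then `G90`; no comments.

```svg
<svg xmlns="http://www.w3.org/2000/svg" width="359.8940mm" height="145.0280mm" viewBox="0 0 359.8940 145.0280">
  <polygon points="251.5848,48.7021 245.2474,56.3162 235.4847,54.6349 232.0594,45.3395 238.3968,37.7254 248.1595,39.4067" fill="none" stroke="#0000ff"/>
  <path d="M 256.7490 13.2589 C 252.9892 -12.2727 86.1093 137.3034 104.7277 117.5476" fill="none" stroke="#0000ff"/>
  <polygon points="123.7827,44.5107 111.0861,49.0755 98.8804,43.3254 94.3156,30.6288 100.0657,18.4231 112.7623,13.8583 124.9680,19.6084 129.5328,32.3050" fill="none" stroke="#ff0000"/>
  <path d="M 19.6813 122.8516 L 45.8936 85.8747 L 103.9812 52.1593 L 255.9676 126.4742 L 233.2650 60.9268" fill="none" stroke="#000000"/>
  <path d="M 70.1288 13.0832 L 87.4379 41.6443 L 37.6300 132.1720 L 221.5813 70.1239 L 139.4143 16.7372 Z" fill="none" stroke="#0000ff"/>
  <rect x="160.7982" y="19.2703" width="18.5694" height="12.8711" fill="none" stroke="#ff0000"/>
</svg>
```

1 u = 1 mm; y_m = 145.0280 − y.

[1] `<polygon>` regular polygon, #0000ff→score S534 F1809: (251.5848,96.3259) → (245.2474,88.7118) → (235.4847,90.3931) → (232.0594,99.6885) → (238.3968,107.3026) → (248.1595,105.6213) → (251.5848,96.3259) (closed)

[2] `<path>` cubic bezier, #0000ff→score S534 F1809: (256.7490,131.7691) → (237.7077,128.8307) → (196.2512,100.3995) → (149.1132,63.0086) → (113.0275,33.1912) → (104.7277,27.4804)

[3] `<polygon>` regular polygon, #ff0000→engrave S313 F2869: (123.7827,100.5173) → (111.0861,95.9525) → (98.8804,101.7026) → (94.3156,114.3992) → (100.0657,126.6049) → (112.7623,131.1697) → (124.9680,125.4196) → (129.5328,112.7230) → (123.7827,100.5173) (closed)

[4] `<path>` open polyline, #000000→cut S850 F824: (19.6813,22.1764) → (45.8936,59.1533) → (103.9812,92.8687) → (255.9676,18.5538) → (233.2650,84.1012)

[5] `<path>` closed polygon, #0000ff→score S534 F1809: (70.1288,131.9448) → (87.4379,103.3837) → (37.6300,12.8560) → (221.5813,74.9041) → (139.4143,128.2908) → (70.1288,131.9448) (closed)

[6] `<rect>` rectangle, #ff0000→engrave S313 F2869: (160.7982,125.7577) → (179.3676,125.7577) → (179.3676,112.8866) → (160.7982,112.8866) → (160.7982,125.7577) (closed)

G21
G90
G0 X251.5848 Y96.3259
M3 S534
G01 X245.2474 Y88.7118 F1809
G01 X235.4847 Y90.3931
G01 X232.0594 Y99.6885
G01 X238.3968 Y107.3026
G01 X248.1595 Y105.6213
G01 X251.5848 Y96.3259
G0 X256.7490 Y131.7691
M3 S534
G01 X237.7077 Y128.8307 F1809
G01 X196.2512 Y100.3995
G01 X149.1132 Y63.0086
G01 X113.0275 Y33.1912
G01 X104.7277 Y27.4804
G0 X123.7827 Y100.5173
M3 S313
G01 X111.0861 Y95.9525 F2869
G01 X98.8804 Y101.7026
G01 X94.3156 Y114.3992
G01 X100.0657 Y126.6049
G01 X112.7623 Y131.1697
G01 X124.9680 Y125.4196
G01 X129.5328 Y112.7230
G01 X123.7827 Y100.5173
G0 X19.6813 Y22.1764
M3 S850
G01 X45.8936 Y59.1533 F824
G01 X103.9812 Y92.8687
G01 X255.9676 Y18.5538
G01 X233.2650 Y84.1012
G0 X70.1288 Y131.9448
M3 S534
G01 X87.4379 Y103.3837 F1809
G01 X37.6300 Y12.8560
G01 X221.5813 Y74.9041
G01 X139.4143 Y128.2908
G01 X70.1288 Y131.9448
G0 X160.7982 Y125.7577
M3 S313
G01 X179.3676 Y125.7577 F2869
G01 X179.3676 Y112.8866
G01 X160.7982 Y112.8866
G01 X160.7982 Y125.7577
M5
G0 X0.0000 Y0.0000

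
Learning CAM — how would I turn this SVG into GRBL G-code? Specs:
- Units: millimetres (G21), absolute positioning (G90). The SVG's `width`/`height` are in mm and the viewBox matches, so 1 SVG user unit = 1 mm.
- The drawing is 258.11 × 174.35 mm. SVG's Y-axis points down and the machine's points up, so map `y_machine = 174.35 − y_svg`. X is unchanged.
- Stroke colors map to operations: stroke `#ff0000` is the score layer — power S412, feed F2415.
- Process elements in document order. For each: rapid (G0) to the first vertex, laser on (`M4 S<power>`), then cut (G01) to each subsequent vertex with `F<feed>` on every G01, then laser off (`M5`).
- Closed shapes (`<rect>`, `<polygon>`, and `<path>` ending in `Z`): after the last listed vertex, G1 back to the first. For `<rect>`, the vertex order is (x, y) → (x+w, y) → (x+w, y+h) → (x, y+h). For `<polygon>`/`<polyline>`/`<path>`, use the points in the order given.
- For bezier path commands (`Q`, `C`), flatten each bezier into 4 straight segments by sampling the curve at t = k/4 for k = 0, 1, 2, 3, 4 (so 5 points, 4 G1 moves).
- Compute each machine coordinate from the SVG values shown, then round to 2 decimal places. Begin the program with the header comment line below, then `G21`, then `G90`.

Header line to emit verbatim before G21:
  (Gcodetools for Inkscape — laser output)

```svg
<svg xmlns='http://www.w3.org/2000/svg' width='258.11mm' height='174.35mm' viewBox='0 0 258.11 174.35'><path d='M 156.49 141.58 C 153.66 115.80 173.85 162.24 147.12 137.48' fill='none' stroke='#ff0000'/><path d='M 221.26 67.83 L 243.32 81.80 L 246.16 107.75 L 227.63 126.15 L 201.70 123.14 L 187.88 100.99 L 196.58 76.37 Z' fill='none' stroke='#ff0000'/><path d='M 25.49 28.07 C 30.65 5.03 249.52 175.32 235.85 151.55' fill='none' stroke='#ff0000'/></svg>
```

(Gcodetools for Inkscape — laser output)
G21
G90
G0 X156.49 Y32.77
M4 S412
G01 X157.59 Y40.80 F2415
G01 X160.77 Y35.20 F2415
G01 X159.46 Y29.41 F2415
G01 X147.12 Y36.87 F2415
M5
G0 X221.26 Y106.52
M4 S412
G01 X243.32 Y92.55 F2415
G01 X246.16 Y66.60 F2415
G01 X227.63 Y48.20 F2415
G01 X201.70 Y51.21 F2415
G01 X187.88 Y73.36 F2415
G01 X196.58 Y97.98 F2415
G01 X221.26 Y106.52 F2415
M5
G0 X25.49 Y146.28
M4 S412
G01 X62.46 Y133.36 F2415
G01 X137.73 Y84.27 F2415
G01 X209.47 Y35.31 F2415
G01 X235.85 Y22.80 F2415
M5

Since the viewBox matches the mm dimensions, user units are millimetres directly. The only transform is the Y-flip y_m = 174.35 − y_svg.

Shape 1 is a cubic bezier drawn with `<path>`. Its stroke #ff0000 means score at S412, F2415. After flipping Y the toolpath is (156.49,32.77) → (157.59,40.80) → (160.77,35.20) → (159.46,29.41) → (147.12,36.87).

Shape 2 is a regular polygon drawn with `<path>`. Its stroke #ff0000 means score at S412, F2415. After flipping Y the toolpath is (221.26,106.52) → (243.32,92.55) → (246.16,66.60) → (227.63,48.20) → (201.70,51.21) → (187.88,73.36) → (196.58,97.98) → (221.26,106.52), returning to the start.

Shape 3 is a cubic bezier drawn with `<path>`. Its stroke #ff0000 means score at S412, F2415. After flipping Y the toolpath is (25.49,146.28) → (62.46,133.36) → (137.73,84.27) → (209.47,35.31) → (235.85,22.80).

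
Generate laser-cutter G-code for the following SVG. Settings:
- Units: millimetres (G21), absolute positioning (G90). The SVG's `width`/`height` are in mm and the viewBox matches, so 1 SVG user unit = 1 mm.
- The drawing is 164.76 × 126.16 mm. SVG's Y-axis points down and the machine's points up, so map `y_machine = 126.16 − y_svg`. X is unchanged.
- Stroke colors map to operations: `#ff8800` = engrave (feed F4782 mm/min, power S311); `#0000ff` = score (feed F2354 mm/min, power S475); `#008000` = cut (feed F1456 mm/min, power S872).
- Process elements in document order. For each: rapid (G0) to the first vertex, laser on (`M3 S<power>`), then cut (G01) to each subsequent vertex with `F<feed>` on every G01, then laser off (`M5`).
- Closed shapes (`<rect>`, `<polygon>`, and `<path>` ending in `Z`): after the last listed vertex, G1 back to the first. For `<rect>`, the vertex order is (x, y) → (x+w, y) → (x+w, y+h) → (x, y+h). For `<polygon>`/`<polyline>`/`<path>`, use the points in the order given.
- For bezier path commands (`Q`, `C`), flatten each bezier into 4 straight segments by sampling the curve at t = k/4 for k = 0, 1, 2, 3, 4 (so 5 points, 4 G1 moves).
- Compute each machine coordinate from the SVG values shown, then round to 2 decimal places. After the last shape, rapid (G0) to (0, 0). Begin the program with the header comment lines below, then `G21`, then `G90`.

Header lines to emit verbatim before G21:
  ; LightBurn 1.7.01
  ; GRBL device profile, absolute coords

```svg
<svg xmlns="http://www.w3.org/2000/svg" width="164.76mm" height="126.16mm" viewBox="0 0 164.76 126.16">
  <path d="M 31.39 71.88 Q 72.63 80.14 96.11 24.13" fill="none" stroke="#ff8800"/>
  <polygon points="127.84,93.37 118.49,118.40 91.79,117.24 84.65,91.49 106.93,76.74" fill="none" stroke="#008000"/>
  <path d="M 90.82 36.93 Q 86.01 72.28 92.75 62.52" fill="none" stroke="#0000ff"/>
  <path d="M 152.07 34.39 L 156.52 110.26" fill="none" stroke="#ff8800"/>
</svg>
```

viewBox `0 0 164.76 126.16` with mm width/height → 1 unit = 1 mm. Flip: y_m = 126.16 − y_svg.

**Shape 1** — `<path>` quadratic bezier, stroke `#ff8800` → engrave (S311, F4782). Control points (SVG): P0=(31.39,71.88), P1=(72.63,80.14), P2=(96.11,24.13); sampled at t=k/4. Machine vertices: (31.39,54.28) → (50.90,54.17) → (68.19,62.09) → (83.26,78.04) → (96.11,102.03). Open path.

**Shape 2** — `<polygon>` regular polygon, stroke `#008000` → cut (S872, F1456). Machine vertices: (127.84,32.79) → (118.49,7.76) → (91.79,8.92) → (84.65,34.67) → (106.93,49.42) → (127.84,32.79). Closed: final G1 returns to the first vertex.

**Shape 3** — `<path>` quadratic bezier, stroke `#0000ff` → score (S475, F2354). Control points (SVG): P0=(90.82,36.93), P1=(86.01,72.28), P2=(92.75,62.52); sampled at t=k/4. Machine vertices: (90.82,89.23) → (89.14,74.37) → (88.90,65.16) → (90.10,61.58) → (92.75,63.64). Open path.

**Shape 4** — `<path>` line segment, stroke `#ff8800` → engrave (S311, F4782). Machine vertices: (152.07,91.77) → (156.52,15.90). Open path.

; LightBurn 1.7.01
; GRBL device profile, absolute coords
G21
G90
G0 X31.39 Y54.28
M3 S311
G01 X50.90 Y54.17 F4782
G01 X68.19 Y62.09 F4782
G01 X83.26 Y78.04 F4782
G01 X96.11 Y102.03 F4782
M5
G0 X127.84 Y32.79
M3 S872
G01 X118.49 Y7.76 F1456
G01 X91.79 Y8.92 F1456
G01 X84.65 Y34.67 F1456
G01 X106.93 Y49.42 F1456
G01 X127.84 Y32.79 F1456
M5
G0 X90.82 Y89.23
M3 S475
G01 X89.14 Y74.37 F2354
G01 X88.90 Y65.16 F2354
G01 X90.10 Y61.58 F2354
G01 X92.75 Y63.64 F2354
M5
G0 X152.07 Y91.77
M3 S311
G01 X156.52 Y15.90 F4782
M5
G0 X0.00 Y0.00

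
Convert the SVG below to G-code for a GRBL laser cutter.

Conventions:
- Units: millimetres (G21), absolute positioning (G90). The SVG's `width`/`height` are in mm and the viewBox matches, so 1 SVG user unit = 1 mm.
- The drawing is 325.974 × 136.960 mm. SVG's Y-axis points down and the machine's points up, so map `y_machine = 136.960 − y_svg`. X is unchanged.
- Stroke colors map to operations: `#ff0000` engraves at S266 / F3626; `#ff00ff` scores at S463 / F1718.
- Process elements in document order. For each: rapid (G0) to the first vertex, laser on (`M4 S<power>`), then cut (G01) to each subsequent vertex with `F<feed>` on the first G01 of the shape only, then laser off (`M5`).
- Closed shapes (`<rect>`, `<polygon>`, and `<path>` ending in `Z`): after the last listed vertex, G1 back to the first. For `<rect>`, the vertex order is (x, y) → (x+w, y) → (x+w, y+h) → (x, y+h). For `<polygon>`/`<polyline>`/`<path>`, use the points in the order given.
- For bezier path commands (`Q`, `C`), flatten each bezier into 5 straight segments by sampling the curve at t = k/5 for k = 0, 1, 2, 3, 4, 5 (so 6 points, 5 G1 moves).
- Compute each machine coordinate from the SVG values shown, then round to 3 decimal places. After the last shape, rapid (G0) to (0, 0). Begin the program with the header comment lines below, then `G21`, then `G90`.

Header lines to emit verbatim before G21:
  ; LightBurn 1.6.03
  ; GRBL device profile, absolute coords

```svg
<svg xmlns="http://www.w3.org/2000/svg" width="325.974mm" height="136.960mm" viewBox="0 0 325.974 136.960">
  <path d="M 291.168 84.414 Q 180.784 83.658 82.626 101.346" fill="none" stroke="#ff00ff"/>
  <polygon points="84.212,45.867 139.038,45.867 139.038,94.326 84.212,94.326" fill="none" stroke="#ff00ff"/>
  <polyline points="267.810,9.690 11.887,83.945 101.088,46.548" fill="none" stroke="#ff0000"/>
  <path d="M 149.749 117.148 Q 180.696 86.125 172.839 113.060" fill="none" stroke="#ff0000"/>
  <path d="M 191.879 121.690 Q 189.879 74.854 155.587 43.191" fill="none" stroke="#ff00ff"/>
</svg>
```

; LightBurn 1.6.03
; GRBL device profile, absolute coords
G21
G90
G0 X291.168 Y52.546
M4 S463
G01 X247.503 Y52.111 F1718
G01 X204.817 Y50.200
G01 X163.109 Y46.813
G01 X122.378 Y41.951
G01 X82.626 Y35.614
M5
G0 X84.212 Y91.093
M4 S463
G01 X139.038 Y91.093 F1718
G01 X139.038 Y42.634
G01 X84.212 Y42.634
G01 X84.212 Y91.093
M5
G0 X267.810 Y127.270
M4 S266
G01 X11.887 Y53.015 F3626
G01 X101.088 Y90.412
M5
G0 X149.749 Y19.812
M4 S266
G01 X160.576 Y29.903 F3626
G01 X168.298 Y35.357
G01 X172.916 Y36.175
G01 X174.430 Y32.356
G01 X172.839 Y23.900
M5
G0 X191.879 Y15.270
M4 S463
G01 X189.787 Y33.397 F1718
G01 X185.112 Y50.311
G01 X177.854 Y66.011
G01 X168.012 Y80.497
G01 X155.587 Y93.769
M5
G0 X0.000 Y0.000

Since the viewBox matches the mm dimensions, user units are millimetres directly. The only transform is the Y-flip y_m = 136.960 − y_svg.

Shape 1 is a quadratic bezier drawn with `<path>`. Its stroke #ff00ff means score at S463, F1718. After flipping Y the toolpath is (291.168,52.546) → (247.503,52.111) → (204.817,50.200) → (163.109,46.813) → (122.378,41.951) → (82.626,35.614).

Shape 2 is a rectangle drawn with `<polygon>`. Its stroke #ff00ff means score at S463, F1718. After flipping Y the toolpath is (84.212,91.093) → (139.038,91.093) → (139.038,42.634) → (84.212,42.634) → (84.212,91.093), returning to the start.

Shape 3 is a open polyline drawn with `<polyline>`. Its stroke #ff0000 means engrave at S266, F3626. After flipping Y the toolpath is (267.810,127.270) → (11.887,53.015) → (101.088,90.412).

Shape 4 is a quadratic bezier drawn with `<path>`. Its stroke #ff0000 means engrave at S266, F3626. After flipping Y the toolpath is (149.749,19.812) → (160.576,29.903) → (168.298,35.357) → (172.916,36.175) → (174.430,32.356) → (172.839,23.900).

Shape 5 is a quadratic bezier drawn with `<path>`. Its stroke #ff00ff means score at S463, F1718. After flipping Y the toolpath is (191.879,15.270) → (189.787,33.397) → (185.112,50.311) → (177.854,66.011) → (168.012,80.497) → (155.587,93.769).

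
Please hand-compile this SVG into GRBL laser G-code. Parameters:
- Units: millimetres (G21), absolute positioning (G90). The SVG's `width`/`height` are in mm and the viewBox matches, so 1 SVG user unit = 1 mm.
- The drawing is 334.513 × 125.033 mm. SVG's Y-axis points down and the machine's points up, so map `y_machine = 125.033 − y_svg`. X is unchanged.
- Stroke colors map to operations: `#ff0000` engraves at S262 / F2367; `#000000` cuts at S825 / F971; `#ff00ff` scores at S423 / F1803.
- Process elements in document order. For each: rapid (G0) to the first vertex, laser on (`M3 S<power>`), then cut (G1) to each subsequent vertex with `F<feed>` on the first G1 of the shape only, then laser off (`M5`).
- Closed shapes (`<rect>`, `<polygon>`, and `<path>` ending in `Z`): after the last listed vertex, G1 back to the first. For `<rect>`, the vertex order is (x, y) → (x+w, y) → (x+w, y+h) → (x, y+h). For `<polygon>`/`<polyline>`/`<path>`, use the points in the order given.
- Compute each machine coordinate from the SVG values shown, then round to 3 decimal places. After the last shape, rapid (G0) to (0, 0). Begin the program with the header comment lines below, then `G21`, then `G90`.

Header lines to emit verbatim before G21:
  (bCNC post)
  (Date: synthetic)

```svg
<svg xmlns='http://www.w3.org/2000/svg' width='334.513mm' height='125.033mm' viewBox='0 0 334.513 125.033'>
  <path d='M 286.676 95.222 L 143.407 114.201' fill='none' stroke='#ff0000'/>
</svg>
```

(bCNC post)
(Date: synthetic)
G21
G90
G0 X286.676 Y29.811
M3 S262
G1 X143.407 Y10.832 F2367
M5
G0 X0.000 Y0.000

1 u = 1 mm; y_m = 125.033 − y.

[1] `<path>` line segment, #ff0000→engrave S262 F2367: (286.676,29.811) → (143.407,10.832)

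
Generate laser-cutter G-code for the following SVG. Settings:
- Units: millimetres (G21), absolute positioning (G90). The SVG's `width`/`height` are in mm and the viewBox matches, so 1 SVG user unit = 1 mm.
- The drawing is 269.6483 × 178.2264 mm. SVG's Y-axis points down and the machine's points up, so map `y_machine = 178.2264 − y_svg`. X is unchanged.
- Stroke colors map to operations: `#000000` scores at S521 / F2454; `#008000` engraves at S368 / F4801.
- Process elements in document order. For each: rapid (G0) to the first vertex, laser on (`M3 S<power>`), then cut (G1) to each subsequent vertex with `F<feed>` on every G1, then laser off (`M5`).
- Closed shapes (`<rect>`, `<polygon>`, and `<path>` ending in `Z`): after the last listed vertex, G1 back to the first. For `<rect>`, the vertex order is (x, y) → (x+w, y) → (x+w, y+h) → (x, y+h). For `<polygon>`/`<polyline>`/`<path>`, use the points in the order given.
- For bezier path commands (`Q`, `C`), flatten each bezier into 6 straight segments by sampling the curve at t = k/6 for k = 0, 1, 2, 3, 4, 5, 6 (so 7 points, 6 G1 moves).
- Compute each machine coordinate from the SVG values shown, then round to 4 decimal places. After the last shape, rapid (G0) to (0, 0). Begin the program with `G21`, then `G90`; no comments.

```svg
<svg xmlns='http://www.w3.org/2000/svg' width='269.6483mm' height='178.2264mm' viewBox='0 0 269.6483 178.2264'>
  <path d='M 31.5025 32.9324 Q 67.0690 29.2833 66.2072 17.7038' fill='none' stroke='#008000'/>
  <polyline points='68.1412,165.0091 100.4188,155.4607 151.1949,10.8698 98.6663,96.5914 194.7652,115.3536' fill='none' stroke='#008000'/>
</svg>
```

G21
G90
G0 X31.5025 Y145.2940
M3 S368
G1 X42.3461 Y146.7307 F4801
G1 X51.1659 Y148.6079 F4801
G1 X57.9619 Y150.9257 F4801
G1 X62.7341 Y153.6841 F4801
G1 X65.4826 Y156.8831 F4801
G1 X66.2072 Y160.5226 F4801
M5
G0 X68.1412 Y13.2173
M3 S368
G1 X100.4188 Y22.7657 F4801
G1 X151.1949 Y167.3566 F4801
G1 X98.6663 Y81.6350 F4801
G1 X194.7652 Y62.8728 F4801
M5
G0 X0.0000 Y0.0000

viewBox `0 0 269.6483 178.2264` with mm width/height → 1 unit = 1 mm. Flip: y_m = 178.2264 − y_svg.

**Shape 1** — `<path>` quadratic bezier, stroke `#008000` → engrave (S368, F4801). Control points (SVG): P0=(31.5025,32.9324), P1=(67.0690,29.2833), P2=(66.2072,17.7038); sampled at t=k/6. Machine vertices: (31.5025,145.2940) → (42.3461,146.7307) → (51.1659,148.6079) → (57.9619,150.9257) → (62.7341,153.6841) → (65.4826,156.8831) → (66.2072,160.5226). Open path.

**Shape 2** — `<polyline>` open polyline, stroke `#008000` → engrave (S368, F4801). Machine vertices: (68.1412,13.2173) → (100.4188,22.7657) → (151.1949,167.3566) → (98.6663,81.6350) → (194.7652,62.8728). Open path.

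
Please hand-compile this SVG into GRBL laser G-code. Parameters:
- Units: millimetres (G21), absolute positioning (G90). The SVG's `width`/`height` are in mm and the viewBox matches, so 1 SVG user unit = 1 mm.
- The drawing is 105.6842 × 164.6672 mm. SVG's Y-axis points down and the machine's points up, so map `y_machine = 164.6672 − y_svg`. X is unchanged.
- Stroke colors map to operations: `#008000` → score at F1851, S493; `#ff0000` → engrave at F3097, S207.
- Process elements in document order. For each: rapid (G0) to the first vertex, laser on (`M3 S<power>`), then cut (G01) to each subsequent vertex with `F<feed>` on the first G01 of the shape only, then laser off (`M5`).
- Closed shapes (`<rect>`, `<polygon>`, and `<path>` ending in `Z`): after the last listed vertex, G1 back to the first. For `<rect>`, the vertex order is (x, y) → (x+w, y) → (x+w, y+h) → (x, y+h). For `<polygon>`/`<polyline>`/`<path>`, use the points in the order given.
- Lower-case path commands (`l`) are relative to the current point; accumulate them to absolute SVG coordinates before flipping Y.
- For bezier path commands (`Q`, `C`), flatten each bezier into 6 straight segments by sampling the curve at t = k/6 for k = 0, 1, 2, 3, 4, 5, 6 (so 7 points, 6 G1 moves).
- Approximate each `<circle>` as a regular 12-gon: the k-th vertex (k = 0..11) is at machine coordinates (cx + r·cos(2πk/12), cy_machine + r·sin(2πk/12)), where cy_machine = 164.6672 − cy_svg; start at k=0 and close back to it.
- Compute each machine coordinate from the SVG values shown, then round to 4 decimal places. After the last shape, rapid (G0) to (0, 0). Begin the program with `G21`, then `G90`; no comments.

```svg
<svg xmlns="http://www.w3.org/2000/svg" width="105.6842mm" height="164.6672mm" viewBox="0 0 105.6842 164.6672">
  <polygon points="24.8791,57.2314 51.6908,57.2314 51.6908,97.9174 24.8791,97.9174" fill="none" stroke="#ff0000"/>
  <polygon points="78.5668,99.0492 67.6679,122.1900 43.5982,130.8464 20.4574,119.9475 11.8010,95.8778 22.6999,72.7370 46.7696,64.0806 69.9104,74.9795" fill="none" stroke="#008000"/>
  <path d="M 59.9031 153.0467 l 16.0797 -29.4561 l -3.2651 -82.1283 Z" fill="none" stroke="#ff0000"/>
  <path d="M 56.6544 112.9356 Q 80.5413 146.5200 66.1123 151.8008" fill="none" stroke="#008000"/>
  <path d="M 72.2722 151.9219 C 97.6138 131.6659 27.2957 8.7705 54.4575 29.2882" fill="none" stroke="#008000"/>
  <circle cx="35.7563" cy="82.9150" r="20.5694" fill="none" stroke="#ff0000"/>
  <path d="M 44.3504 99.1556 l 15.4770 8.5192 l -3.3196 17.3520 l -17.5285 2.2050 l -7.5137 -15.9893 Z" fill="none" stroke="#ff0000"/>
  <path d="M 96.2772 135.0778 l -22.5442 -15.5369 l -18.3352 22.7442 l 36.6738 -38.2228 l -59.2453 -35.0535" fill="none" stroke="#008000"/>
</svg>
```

G21
G90
G0 X24.8791 Y107.4358
M3 S207
G01 X51.6908 Y107.4358 F3097
G01 X51.6908 Y66.7498
G01 X24.8791 Y66.7498
G01 X24.8791 Y107.4358
M5
G0 X78.5668 Y65.6180
M3 S493
G01 X67.6679 Y42.4772 F1851
G01 X43.5982 Y33.8208
G01 X20.4574 Y44.7197
G01 X11.8010 Y68.7894
G01 X22.6999 Y91.9302
G01 X46.7696 Y100.5866
G01 X69.9104 Y89.6877
G01 X78.5668 Y65.6180
M5
G0 X59.9031 Y11.6205
M3 S207
G01 X75.9828 Y41.0766 F3097
G01 X72.7177 Y123.2049
G01 X59.9031 Y11.6205
M5
G0 X56.6544 Y51.7316
M3 S493
G01 X63.5524 Y41.3230 F1851
G01 X68.3217 Y32.4868
G01 X70.9623 Y25.2231
G01 X71.4743 Y19.5318
G01 X69.8576 Y15.4129
G01 X66.1123 Y12.8664
M5
G0 X72.2722 Y12.7453
M3 S493
G01 X77.8655 Y30.2875 F1851
G01 X72.8806 Y58.1014
G01 X62.6823 Y89.3523
G01 X52.6357 Y117.2054
G01 X48.1058 Y134.8259
G01 X54.4575 Y135.3790
M5
G0 X56.3257 Y81.7522
M3 S207
G01 X53.5699 Y92.0369 F3097
G01 X46.0410 Y99.5658
G01 X35.7563 Y102.3216
G01 X25.4716 Y99.5658
G01 X17.9427 Y92.0369
G01 X15.1869 Y81.7522
G01 X17.9427 Y71.4675
G01 X25.4716 Y63.9386
G01 X35.7563 Y61.1828
G01 X46.0410 Y63.9386
G01 X53.5699 Y71.4675
G01 X56.3257 Y81.7522
M5
G0 X44.3504 Y65.5116
M3 S207
G01 X59.8274 Y56.9924 F3097
G01 X56.5078 Y39.6404
G01 X38.9793 Y37.4354
G01 X31.4656 Y53.4247
G01 X44.3504 Y65.5116
M5
G0 X96.2772 Y29.5894
M3 S493
G01 X73.7330 Y45.1263 F1851
G01 X55.3978 Y22.3821
G01 X92.0716 Y60.6049
G01 X32.8263 Y95.6584
M5
G0 X0.0000 Y0.0000

Since the viewBox matches the mm dimensions, user units are millimetres directly. The only transform is the Y-flip y_m = 164.6672 − y_svg.

Shape 1 is a rectangle drawn with `<polygon>`. Its stroke #ff0000 means engrave at S207, F3097. After flipping Y the toolpath is (24.8791,107.4358) → (51.6908,107.4358) → (51.6908,66.7498) → (24.8791,66.7498) → (24.8791,107.4358), returning to the start.

Shape 2 is a regular polygon drawn with `<polygon>`. Its stroke #008000 means score at S493, F1851. After flipping Y the toolpath is (78.5668,65.6180) → (67.6679,42.4772) → (43.5982,33.8208) → (20.4574,44.7197) → (11.8010,68.7894) → (22.6999,91.9302) → (46.7696,100.5866) → (69.9104,89.6877) → (78.5668,65.6180), returning to the start.

Shape 3 is a closed polygon drawn with `<path>`. Its stroke #ff0000 means engrave at S207, F3097. After flipping Y the toolpath is (59.9031,11.6205) → (75.9828,41.0766) → (72.7177,123.2049) → (59.9031,11.6205), returning to the start.

Shape 4 is a quadratic bezier drawn with `<path>`. Its stroke #008000 means score at S493, F1851. After flipping Y the toolpath is (56.6544,51.7316) → (63.5524,41.3230) → (68.3217,32.4868) → (70.9623,25.2231) → (71.4743,19.5318) → (69.8576,15.4129) → (66.1123,12.8664).

Shape 5 is a cubic bezier drawn with `<path>`. Its stroke #008000 means score at S493, F1851. After flipping Y the toolpath is (72.2722,12.7453) → (77.8655,30.2875) → (72.8806,58.1014) → (62.6823,89.3523) → (52.6357,117.2054) → (48.1058,134.8259) → (54.4575,135.3790).

Shape 6 is a circle drawn with `<circle>`. Its stroke #ff0000 means engrave at S207, F3097. After flipping Y the toolpath is (56.3257,81.7522) → (53.5699,92.0369) → (46.0410,99.5658) → (35.7563,102.3216) → (25.4716,99.5658) → (17.9427,92.0369) → (15.1869,81.7522) → (17.9427,71.4675) → (25.4716,63.9386) → (35.7563,61.1828) → (46.0410,63.9386) → (53.5699,71.4675) → (56.3257,81.7522), returning to the start.

Shape 7 is a regular polygon drawn with `<path>`. Its stroke #ff0000 means engrave at S207, F3097. After flipping Y the toolpath is (44.3504,65.5116) → (59.8274,56.9924) → (56.5078,39.6404) → (38.9793,37.4354) → (31.4656,53.4247) → (44.3504,65.5116), returning to the start.

Shape 8 is a open polyline drawn with `<path>`. Its stroke #008000 means score at S493, F1851. After flipping Y the toolpath is (96.2772,29.5894) → (73.7330,45.1263) → (55.3978,22.3821) → (92.0716,60.6049) → (32.8263,95.6584).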